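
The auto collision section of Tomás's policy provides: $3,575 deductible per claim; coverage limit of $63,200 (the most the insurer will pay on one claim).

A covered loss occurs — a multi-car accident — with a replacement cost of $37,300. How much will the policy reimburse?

Less the $3,575 deductible: $37,300 − $3,575 = $33,725.
$33,725 ≤ $63,200, so the limit doesn't bind; insurer pays $33,725.

$33,725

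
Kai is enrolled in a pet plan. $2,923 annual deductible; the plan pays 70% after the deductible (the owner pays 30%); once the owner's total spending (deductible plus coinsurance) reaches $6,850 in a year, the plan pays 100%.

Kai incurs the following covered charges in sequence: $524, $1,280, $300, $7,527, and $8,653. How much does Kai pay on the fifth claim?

$1,914.60

Bill 1, $524: fully absorbed by the deductible. Owner pays $524; OOP now $524.
Bill 2, $1,280: fully absorbed by the deductible. Cost to owner: $1,280. OOP to date $1,804.
Bill 3, $300: fully absorbed by the deductible. Cost to owner: $300. OOP to date $2,104.
Bill 4, $7,527: deductible takes $819, $6,708 remains; 30% of $6,708 = $2,012.40. Owner pays $2,831.40; OOP now $4,935.40.
Bill 5, $8,653: deductible already satisfied, so owner's share is 30% × $8,653 = $2,595.90. OOP would hit $7,531.30 > $6,850, so the cap limits the owner to $6,850 − $4,935.40 = $1,914.60.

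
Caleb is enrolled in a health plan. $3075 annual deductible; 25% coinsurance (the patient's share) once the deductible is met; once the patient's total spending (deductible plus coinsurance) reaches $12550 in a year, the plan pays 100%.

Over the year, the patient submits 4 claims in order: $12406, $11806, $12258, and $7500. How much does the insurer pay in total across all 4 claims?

Bill 1, $12406: deductible takes $3075, $9331 remains; 25% of $9331 = $2332.75. Patient pays $5407.75; OOP now $5407.75. Plan pays $12406 − $5407.75 = $6998.25.
Bill 2, $11806: deductible already satisfied, so patient's share is 25% × $11806 = $2951.50. Patient pays $2951.50; OOP now $8359.25. Plan pays $11806 − $2951.50 = $8854.50.
Bill 3, $12258: 25% coinsurance on $12258 = $3064.50. Patient owes $3064.50 (running OOP $11423.75). Plan pays $12258 − $3064.50 = $9193.50.
Bill 4, $7500: deductible met; 25% of $7500 = $1875. OOP would hit $13298.75 > $12550, so the cap limits the patient to $12550 − $11423.75 = $1126.25. Plan pays $7500 − $1126.25 = $6373.75.
Insurer total = bills − patient's total = $43970 − $12550 = $31420.

$31420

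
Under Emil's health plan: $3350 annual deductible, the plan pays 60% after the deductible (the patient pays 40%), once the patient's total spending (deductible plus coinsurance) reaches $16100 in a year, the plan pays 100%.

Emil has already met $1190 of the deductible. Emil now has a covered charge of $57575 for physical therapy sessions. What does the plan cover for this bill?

$1190 of the $3350 deductible is already met, leaving $2160.
That leaves $57575 − $2160 = $55415 for coinsurance.
40% of $55415 = $22166 falls to the patient.
So the patient owes $2160 + $22166 = $24326 before any cap.
Year-to-date out-of-pocket would reach $1190 + $24326 = $25516, above the $16100 maximum, so the patient pays only $16100 − $1190 = $14910.
The plan picks up $57575 − $14910 = $42665.

$42665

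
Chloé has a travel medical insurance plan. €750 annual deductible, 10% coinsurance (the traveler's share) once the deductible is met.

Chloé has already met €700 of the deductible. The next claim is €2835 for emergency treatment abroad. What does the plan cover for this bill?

Deductible still to meet: €750 − €700 = €50.
That leaves €2835 − €50 = €2785 for coinsurance.
Coinsurance: €2785 × 10% = €278.50.
That puts the traveler's cost at €50 + €278.50 = €328.50.
The plan picks up €2835 − €328.50 = €2506.50.

€2506.50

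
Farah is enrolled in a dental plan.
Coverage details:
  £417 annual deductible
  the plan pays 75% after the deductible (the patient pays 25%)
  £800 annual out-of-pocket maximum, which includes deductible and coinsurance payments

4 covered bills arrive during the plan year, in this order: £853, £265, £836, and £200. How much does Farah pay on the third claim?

Bill 1, £853: £417 to deductible, leaving £436; coinsurance £436 × 25% = £109. Patient owes £526 (running OOP £526).
Bill 2, £265: 25% coinsurance on £265 = £66.25. Cost to patient: £66.25. OOP to date £592.25.
Bill 3, £836: deductible met; 25% of £836 = £209. That would push OOP to £801.25, over the £800 cap, so patient pays £800 − £592.25 = £207.75.

£207.75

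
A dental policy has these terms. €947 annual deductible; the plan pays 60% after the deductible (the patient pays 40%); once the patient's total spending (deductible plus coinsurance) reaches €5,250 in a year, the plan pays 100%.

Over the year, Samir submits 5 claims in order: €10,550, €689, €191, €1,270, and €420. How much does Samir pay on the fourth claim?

€109.80

Claim 1 — €10,550: €947 to deductible, leaving €9,603; 40% of €9,603 = €3,841.20. Patient pays €4,788.20; OOP now €4,788.20.
Claim 2 — €689: 40% coinsurance on €689 = €275.60. Cost to patient: €275.60. OOP to date €5,063.80.
Claim 3 — €191: deductible met; 40% of €191 = €76.40. Patient owes €76.40 (running OOP €5,140.20).
Claim 4 — €1,270: deductible already satisfied, so patient's share is 40% × €1,270 = €508. OOP would hit €5,648.20 > €5,250, so the cap limits the patient to €5,250 − €5,140.20 = €109.80.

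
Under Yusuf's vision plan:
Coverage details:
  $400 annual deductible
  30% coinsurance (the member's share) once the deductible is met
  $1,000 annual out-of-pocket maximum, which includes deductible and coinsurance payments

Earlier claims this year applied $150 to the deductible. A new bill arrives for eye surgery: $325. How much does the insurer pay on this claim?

$52.50

Remaining deductible: $400 − $150 = $250.
After the $250 deductible portion, $325 − $250 = $75 is subject to coinsurance.
30% of $75 = $22.50 falls to the member.
So the member owes $250 + $22.50 = $272.50 before any cap.
Year-to-date out-of-pocket becomes $150 + $272.50 = $422.50, still under the $1,000 maximum, so no cap applies.
Insurer pays the balance: $325 − $272.50 = $52.50.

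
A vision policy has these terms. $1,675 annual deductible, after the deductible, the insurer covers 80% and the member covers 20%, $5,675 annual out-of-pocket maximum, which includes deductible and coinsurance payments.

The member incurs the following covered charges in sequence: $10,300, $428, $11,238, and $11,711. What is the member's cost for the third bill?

Claim 1 — $10,300: $1,675 to deductible, leaving $8,625; 20% of $8,625 = $1,725. Member owes $3,400 (running OOP $3,400).
Claim 2 — $428: deductible already satisfied, so member's share is 20% × $428 = $85.60. Cost to member: $85.60. OOP to date $3,485.60.
Claim 3 — $11,238: deductible met; 20% of $11,238 = $2,247.60. OOP would hit $5,733.20 > $5,675, so the cap limits the member to $5,675 − $3,485.60 = $2,189.40.

$2,189.40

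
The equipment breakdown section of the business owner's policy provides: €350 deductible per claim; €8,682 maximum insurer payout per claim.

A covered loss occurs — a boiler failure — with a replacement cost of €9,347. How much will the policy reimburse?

€8,682

Subtract the deductible: €9,347 − €350 = €8,997.
The €8,682 per-incident cap binds; insurer pays €8,682.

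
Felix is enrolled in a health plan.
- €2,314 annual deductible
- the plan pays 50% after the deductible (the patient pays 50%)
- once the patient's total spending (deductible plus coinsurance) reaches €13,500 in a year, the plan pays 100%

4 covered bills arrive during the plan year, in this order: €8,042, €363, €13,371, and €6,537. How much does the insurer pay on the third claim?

€6,685.50

Bill 1, €8,042: €2,314 finishes the deductible; €5,728 goes to coinsurance; coinsurance €5,728 × 50% = €2,864. Patient pays €5,178; OOP now €5,178. Insurer: €8,042 − €5,178 = €2,864.
Bill 2, €363: deductible already satisfied, so patient's share is 50% × €363 = €181.50. Patient pays €181.50; OOP now €5,359.50. Insurer: €363 − €181.50 = €181.50.
Bill 3, €13,371: deductible met; 50% of €13,371 = €6,685.50. Patient owes €6,685.50 (running OOP €12,045). Plan pays €13,371 − €6,685.50 = €6,685.50.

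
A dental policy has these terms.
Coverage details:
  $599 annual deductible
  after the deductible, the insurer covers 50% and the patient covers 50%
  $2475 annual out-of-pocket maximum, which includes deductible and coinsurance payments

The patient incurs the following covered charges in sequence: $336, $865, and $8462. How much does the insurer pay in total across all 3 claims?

$7188

Claim 1 — $336: entire amount goes to the deductible. Cost to patient: $336. OOP to date $336. Insurer: $336 − $336 = $0.
Claim 2 — $865: deductible takes $263, $602 remains; coinsurance $602 × 50% = $301. Patient pays $564; OOP now $900. Plan pays $865 − $564 = $301.
Claim 3 — $8462: 50% coinsurance on $8462 = $4231. Adding that to $900 gives $5131, past the $2475 cap; patient pays only $2475 − $900 = $1575. Insurer: $8462 − $1575 = $6887.
Insurer total = bills − patient's total = $9663 − $2475 = $7188.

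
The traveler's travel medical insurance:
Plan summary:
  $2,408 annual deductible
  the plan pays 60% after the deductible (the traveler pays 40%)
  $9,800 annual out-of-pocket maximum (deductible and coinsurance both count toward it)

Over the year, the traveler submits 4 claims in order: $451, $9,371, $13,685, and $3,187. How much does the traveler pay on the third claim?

Claim 1 — $451: entire amount goes to the deductible. Traveler pays $451; OOP now $451.
Claim 2 — $9,371: $1,957 to deductible, leaving $7,414; 40% of $7,414 = $2,965.60. Traveler owes $4,922.60 (running OOP $5,373.60).
Claim 3 — $13,685: deductible already satisfied, so traveler's share is 40% × $13,685 = $5,474. That would push OOP to $10,847.60, over the $9,800 cap, so traveler pays $9,800 − $5,373.60 = $4,426.40.

$4,426.40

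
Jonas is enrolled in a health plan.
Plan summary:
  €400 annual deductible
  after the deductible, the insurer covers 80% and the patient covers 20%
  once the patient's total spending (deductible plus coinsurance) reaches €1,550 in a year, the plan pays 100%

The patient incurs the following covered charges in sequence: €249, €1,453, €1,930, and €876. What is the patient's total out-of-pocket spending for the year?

€1,221.60

Claim 1 (€249): fully absorbed by the deductible. Patient owes €249 (running OOP €249).
Claim 2 (€1,453): deductible takes €151, €1,302 remains; patient's 20% is €260.40. Patient pays €411.40; OOP now €660.40.
Claim 3 (€1,930): deductible met; 20% of €1,930 = €386. Cost to patient: €386. OOP to date €1,046.40.
Claim 4 (€876): deductible met; 20% of €876 = €175.20. Patient pays €175.20; OOP now €1,221.60.
Total paid by the patient: €249 + €411.40 + €386 + €175.20 = €1,221.60.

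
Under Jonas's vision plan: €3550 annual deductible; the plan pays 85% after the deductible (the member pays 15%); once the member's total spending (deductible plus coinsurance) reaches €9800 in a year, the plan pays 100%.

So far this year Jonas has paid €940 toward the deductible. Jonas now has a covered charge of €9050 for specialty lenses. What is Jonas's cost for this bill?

Deductible still to meet: €3550 − €940 = €2610.
The remaining €6440 (= €9050 − €2610) moves to coinsurance.
Coinsurance: €6440 × 15% = €966.
Member responsibility before any cap: €2610 + €966 = €3576.
Total out-of-pocket so far would be €940 + €3576 = €4516, below the €9800 cap — no reduction.

€3576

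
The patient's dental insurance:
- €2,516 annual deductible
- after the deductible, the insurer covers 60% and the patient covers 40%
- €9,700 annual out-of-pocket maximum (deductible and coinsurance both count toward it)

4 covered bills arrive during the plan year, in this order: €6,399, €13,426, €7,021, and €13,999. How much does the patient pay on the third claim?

#1 (€6,399): €2,516 finishes the deductible; €3,883 goes to coinsurance; coinsurance €3,883 × 40% = €1,553.20. Patient owes €4,069.20 (running OOP €4,069.20).
#2 (€13,426): 40% coinsurance on €13,426 = €5,370.40. Cost to patient: €5,370.40. OOP to date €9,439.60.
#3 (€7,021): deductible met; 40% of €7,021 = €2,808.40. Adding that to €9,439.60 gives €12,248, past the €9,700 cap; patient pays only €9,700 − €9,439.60 = €260.40.

€260.40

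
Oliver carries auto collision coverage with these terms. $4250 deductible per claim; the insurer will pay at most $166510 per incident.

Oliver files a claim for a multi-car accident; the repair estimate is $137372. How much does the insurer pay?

Subtract the deductible: $137372 − $4250 = $133122.
$133122 ≤ $166510, so the limit doesn't bind; insurer pays $133122.

$133122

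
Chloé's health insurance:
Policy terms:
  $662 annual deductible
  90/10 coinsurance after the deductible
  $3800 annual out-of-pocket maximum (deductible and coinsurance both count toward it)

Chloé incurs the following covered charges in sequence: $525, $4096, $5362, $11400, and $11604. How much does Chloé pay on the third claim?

$536.20

Bill 1, $525: entire amount goes to the deductible. Cost to patient: $525. OOP to date $525.
Bill 2, $4096: deductible takes $137, $3959 remains; 10% of $3959 = $395.90. Patient pays $532.90; OOP now $1057.90.
Bill 3, $5362: deductible met; 10% of $5362 = $536.20. Cost to patient: $536.20. OOP to date $1594.10.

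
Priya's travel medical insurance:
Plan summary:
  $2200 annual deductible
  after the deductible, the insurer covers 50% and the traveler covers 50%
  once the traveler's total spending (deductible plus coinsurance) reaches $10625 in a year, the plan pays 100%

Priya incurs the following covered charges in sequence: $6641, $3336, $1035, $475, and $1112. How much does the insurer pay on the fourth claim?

$237.50

#1 ($6641): deductible takes $2200, $4441 remains; 50% of $4441 = $2220.50. Traveler pays $4420.50; OOP now $4420.50. Insurer: $6641 − $4420.50 = $2220.50.
#2 ($3336): deductible met; 50% of $3336 = $1668. Traveler pays $1668; OOP now $6088.50. Plan pays $3336 − $1668 = $1668.
#3 ($1035): deductible met; 50% of $1035 = $517.50. Traveler owes $517.50 (running OOP $6606). Plan pays $1035 − $517.50 = $517.50.
#4 ($475): 50% coinsurance on $475 = $237.50. Cost to traveler: $237.50. OOP to date $6843.50. Plan pays $475 − $237.50 = $237.50.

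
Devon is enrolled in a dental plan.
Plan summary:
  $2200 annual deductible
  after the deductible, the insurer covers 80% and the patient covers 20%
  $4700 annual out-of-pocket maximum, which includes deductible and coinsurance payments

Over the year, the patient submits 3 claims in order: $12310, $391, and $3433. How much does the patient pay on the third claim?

Claim 1 ($12310): $2200 finishes the deductible; $10110 goes to coinsurance; 20% of $10110 = $2022. Patient pays $4222; OOP now $4222.
Claim 2 ($391): deductible met; 20% of $391 = $78.20. Patient owes $78.20 (running OOP $4300.20).
Claim 3 ($3433): deductible already satisfied, so patient's share is 20% × $3433 = $686.60. Adding that to $4300.20 gives $4986.80, past the $4700 cap; patient pays only $4700 − $4300.20 = $399.80.

$399.80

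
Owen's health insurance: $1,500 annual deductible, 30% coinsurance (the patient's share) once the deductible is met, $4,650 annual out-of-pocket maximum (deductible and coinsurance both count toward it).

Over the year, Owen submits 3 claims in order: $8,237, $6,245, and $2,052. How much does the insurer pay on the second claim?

$5,116.10

Bill 1, $8,237: $1,500 to deductible, leaving $6,737; coinsurance $6,737 × 30% = $2,021.10. Patient owes $3,521.10 (running OOP $3,521.10). Plan pays $8,237 − $3,521.10 = $4,715.90.
Bill 2, $6,245: deductible already satisfied, so patient's share is 30% × $6,245 = $1,873.50. Adding that to $3,521.10 gives $5,394.60, past the $4,650 cap; patient pays only $4,650 − $3,521.10 = $1,128.90. Plan pays $6,245 − $1,128.90 = $5,116.10.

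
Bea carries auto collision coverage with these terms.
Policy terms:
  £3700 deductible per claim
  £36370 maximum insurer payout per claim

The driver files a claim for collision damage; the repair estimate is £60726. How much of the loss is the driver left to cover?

Less the £3700 deductible: £60726 − £3700 = £57026.
Since £57026 > £36370, the payout is capped at £36370.
Out of pocket: £60726 − £36370 = £24356.

£24356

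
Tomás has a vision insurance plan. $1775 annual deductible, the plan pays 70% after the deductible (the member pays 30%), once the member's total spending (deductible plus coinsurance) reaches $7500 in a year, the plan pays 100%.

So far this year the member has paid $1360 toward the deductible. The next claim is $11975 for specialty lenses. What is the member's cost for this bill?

Deductible still to meet: $1775 − $1360 = $415.
That leaves $11975 − $415 = $11560 for coinsurance.
Coinsurance: $11560 × 30% = $3468.
So the member owes $415 + $3468 = $3883 before any cap.
Year-to-date out-of-pocket becomes $1360 + $3883 = $5243, still under the $7500 maximum, so no cap applies.

$3883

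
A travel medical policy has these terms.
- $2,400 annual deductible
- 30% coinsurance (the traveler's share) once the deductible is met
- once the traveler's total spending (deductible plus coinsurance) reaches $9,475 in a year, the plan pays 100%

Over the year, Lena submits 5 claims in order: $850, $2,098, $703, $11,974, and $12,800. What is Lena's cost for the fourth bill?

$3,592.20

#1 ($850): all of it applies to the deductible. Traveler pays $850; OOP now $850.
#2 ($2,098): $1,550 finishes the deductible; $548 goes to coinsurance; coinsurance $548 × 30% = $164.40. Cost to traveler: $1,714.40. OOP to date $2,564.40.
#3 ($703): deductible already satisfied, so traveler's share is 30% × $703 = $210.90. Traveler pays $210.90; OOP now $2,775.30.
#4 ($11,974): deductible met; 30% of $11,974 = $3,592.20. Cost to traveler: $3,592.20. OOP to date $6,367.50.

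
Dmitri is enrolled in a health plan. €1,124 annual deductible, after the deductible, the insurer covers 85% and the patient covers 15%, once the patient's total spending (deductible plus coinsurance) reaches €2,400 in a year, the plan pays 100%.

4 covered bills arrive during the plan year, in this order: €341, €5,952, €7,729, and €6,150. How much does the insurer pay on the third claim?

Claim 1 — €341: all of it applies to the deductible. Patient owes €341 (running OOP €341). Plan pays €341 − €341 = €0.
Claim 2 — €5,952: €783 finishes the deductible; €5,169 goes to coinsurance; patient's 15% is €775.35. Cost to patient: €1,558.35. OOP to date €1,899.35. Plan pays €5,952 − €1,558.35 = €4,393.65.
Claim 3 — €7,729: deductible met; 15% of €7,729 = €1,159.35. OOP would hit €3,058.70 > €2,400, so the cap limits the patient to €2,400 − €1,899.35 = €500.65. Insurer: €7,729 − €500.65 = €7,228.35.

€7,228.35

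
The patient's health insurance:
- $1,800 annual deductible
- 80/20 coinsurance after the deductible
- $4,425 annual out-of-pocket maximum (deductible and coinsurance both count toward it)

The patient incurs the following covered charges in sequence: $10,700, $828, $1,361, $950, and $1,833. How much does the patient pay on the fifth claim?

Bill 1, $10,700: $1,800 finishes the deductible; $8,900 goes to coinsurance; patient's 20% is $1,780. Patient pays $3,580; OOP now $3,580.
Bill 2, $828: deductible already satisfied, so patient's share is 20% × $828 = $165.60. Patient owes $165.60 (running OOP $3,745.60).
Bill 3, $1,361: 20% coinsurance on $1,361 = $272.20. Patient owes $272.20 (running OOP $4,017.80).
Bill 4, $950: 20% coinsurance on $950 = $190. Patient owes $190 (running OOP $4,207.80).
Bill 5, $1,833: 20% coinsurance on $1,833 = $366.60. Adding that to $4,207.80 gives $4,574.40, past the $4,425 cap; patient pays only $4,425 − $4,207.80 = $217.20.

$217.20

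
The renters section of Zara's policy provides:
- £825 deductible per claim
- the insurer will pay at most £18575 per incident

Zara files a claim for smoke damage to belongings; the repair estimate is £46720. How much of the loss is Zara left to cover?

£28145

Subtract the deductible: £46720 − £825 = £45895.
The £18575 per-incident cap binds; insurer pays £18575.
Tenant's share is the uncovered remainder: £46720 − £18575 = £28145.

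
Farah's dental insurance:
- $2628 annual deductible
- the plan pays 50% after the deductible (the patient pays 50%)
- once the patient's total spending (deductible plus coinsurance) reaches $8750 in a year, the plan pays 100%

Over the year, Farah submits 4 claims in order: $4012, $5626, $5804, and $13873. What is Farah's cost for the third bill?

Claim 1 ($4012): $2628 to deductible, leaving $1384; coinsurance $1384 × 50% = $692. Patient pays $3320; OOP now $3320.
Claim 2 ($5626): 50% coinsurance on $5626 = $2813. Cost to patient: $2813. OOP to date $6133.
Claim 3 ($5804): deductible met; 50% of $5804 = $2902. Adding that to $6133 gives $9035, past the $8750 cap; patient pays only $8750 − $6133 = $2617.

$2617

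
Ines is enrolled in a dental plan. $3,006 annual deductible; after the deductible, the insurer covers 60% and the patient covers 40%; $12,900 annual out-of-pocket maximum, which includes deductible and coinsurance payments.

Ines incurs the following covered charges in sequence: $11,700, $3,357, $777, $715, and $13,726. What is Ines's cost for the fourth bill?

$286

#1 ($11,700): $3,006 finishes the deductible; $8,694 goes to coinsurance; patient's 40% is $3,477.60. Patient pays $6,483.60; OOP now $6,483.60.
#2 ($3,357): deductible already satisfied, so patient's share is 40% × $3,357 = $1,342.80. Patient pays $1,342.80; OOP now $7,826.40.
#3 ($777): deductible already satisfied, so patient's share is 40% × $777 = $310.80. Cost to patient: $310.80. OOP to date $8,137.20.
#4 ($715): deductible already satisfied, so patient's share is 40% × $715 = $286. Cost to patient: $286. OOP to date $8,423.20.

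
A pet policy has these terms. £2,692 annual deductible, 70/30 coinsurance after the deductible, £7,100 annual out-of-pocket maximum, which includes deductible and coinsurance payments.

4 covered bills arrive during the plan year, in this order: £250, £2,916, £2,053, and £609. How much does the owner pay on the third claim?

£615.90

#1 (£250): entire amount goes to the deductible. Cost to owner: £250. OOP to date £250.
#2 (£2,916): £2,442 to deductible, leaving £474; owner's 30% is £142.20. Owner owes £2,584.20 (running OOP £2,834.20).
#3 (£2,053): deductible met; 30% of £2,053 = £615.90. Owner owes £615.90 (running OOP £3,450.10).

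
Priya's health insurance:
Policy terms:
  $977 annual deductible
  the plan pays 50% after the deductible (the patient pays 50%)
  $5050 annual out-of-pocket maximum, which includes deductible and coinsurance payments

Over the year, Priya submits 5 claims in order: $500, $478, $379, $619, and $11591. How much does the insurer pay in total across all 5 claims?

$8517

#1 ($500): fully absorbed by the deductible. Cost to patient: $500. OOP to date $500. Insurer: $500 − $500 = $0.
#2 ($478): $477 to deductible, leaving $1; coinsurance $1 × 50% = $0.50. Patient owes $477.50 (running OOP $977.50). Plan pays $478 − $477.50 = $0.50.
#3 ($379): 50% coinsurance on $379 = $189.50. Patient owes $189.50 (running OOP $1167). Plan pays $379 − $189.50 = $189.50.
#4 ($619): deductible met; 50% of $619 = $309.50. Patient owes $309.50 (running OOP $1476.50). Plan pays $619 − $309.50 = $309.50.
#5 ($11591): deductible already satisfied, so patient's share is 50% × $11591 = $5795.50. That would push OOP to $7272, over the $5050 cap, so patient pays $5050 − $1476.50 = $3573.50. Plan pays $11591 − $3573.50 = $8017.50.
Insurer total = bills − patient's total = $13567 − $5050 = $8517.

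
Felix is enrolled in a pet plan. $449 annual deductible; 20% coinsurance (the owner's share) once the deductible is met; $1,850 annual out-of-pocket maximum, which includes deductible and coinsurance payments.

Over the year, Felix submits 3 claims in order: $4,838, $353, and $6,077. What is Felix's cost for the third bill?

$452.60

Claim 1 ($4,838): $449 to deductible, leaving $4,389; 20% of $4,389 = $877.80. Owner pays $1,326.80; OOP now $1,326.80.
Claim 2 ($353): deductible met; 20% of $353 = $70.60. Owner owes $70.60 (running OOP $1,397.40).
Claim 3 ($6,077): deductible met; 20% of $6,077 = $1,215.40. Adding that to $1,397.40 gives $2,612.80, past the $1,850 cap; owner pays only $1,850 − $1,397.40 = $452.60.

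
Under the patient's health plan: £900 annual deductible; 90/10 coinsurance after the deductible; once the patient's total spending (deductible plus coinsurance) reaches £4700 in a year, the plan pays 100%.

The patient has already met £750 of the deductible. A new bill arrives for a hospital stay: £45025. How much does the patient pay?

£3950

Remaining deductible: £900 − £750 = £150.
That leaves £45025 − £150 = £44875 for coinsurance.
Coinsurance: £44875 × 10% = £4487.50.
So the patient owes £150 + £4487.50 = £4637.50 before any cap.
Adding £4637.50 to the £750 already spent would give £5387.50, which exceeds the £4700 cap; the patient pays just £4700 − £750 = £3950.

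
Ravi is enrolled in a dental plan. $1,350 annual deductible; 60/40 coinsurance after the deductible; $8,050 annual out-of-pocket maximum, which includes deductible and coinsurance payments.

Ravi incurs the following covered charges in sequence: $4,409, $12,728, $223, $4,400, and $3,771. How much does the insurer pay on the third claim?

$133.80

#1 ($4,409): deductible takes $1,350, $3,059 remains; coinsurance $3,059 × 40% = $1,223.60. Cost to patient: $2,573.60. OOP to date $2,573.60. Plan pays $4,409 − $2,573.60 = $1,835.40.
#2 ($12,728): deductible met; 40% of $12,728 = $5,091.20. Patient owes $5,091.20 (running OOP $7,664.80). Insurer: $12,728 − $5,091.20 = $7,636.80.
#3 ($223): deductible met; 40% of $223 = $89.20. Patient owes $89.20 (running OOP $7,754). Insurer: $223 − $89.20 = $133.80.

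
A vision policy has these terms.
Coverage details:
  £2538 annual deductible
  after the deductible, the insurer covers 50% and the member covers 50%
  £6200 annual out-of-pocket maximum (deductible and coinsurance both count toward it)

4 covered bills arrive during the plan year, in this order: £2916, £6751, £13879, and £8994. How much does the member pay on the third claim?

£97.50

Bill 1, £2916: deductible takes £2538, £378 remains; coinsurance £378 × 50% = £189. Member pays £2727; OOP now £2727.
Bill 2, £6751: deductible already satisfied, so member's share is 50% × £6751 = £3375.50. Member owes £3375.50 (running OOP £6102.50).
Bill 3, £13879: 50% coinsurance on £13879 = £6939.50. That would push OOP to £13042, over the £6200 cap, so member pays £6200 − £6102.50 = £97.50.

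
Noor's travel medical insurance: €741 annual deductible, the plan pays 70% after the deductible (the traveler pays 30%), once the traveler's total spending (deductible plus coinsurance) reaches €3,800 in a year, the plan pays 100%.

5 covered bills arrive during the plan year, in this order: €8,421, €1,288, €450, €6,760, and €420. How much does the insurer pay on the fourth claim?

Claim 1 — €8,421: deductible takes €741, €7,680 remains; coinsurance €7,680 × 30% = €2,304. Cost to traveler: €3,045. OOP to date €3,045. Plan pays €8,421 − €3,045 = €5,376.
Claim 2 — €1,288: deductible met; 30% of €1,288 = €386.40. Traveler pays €386.40; OOP now €3,431.40. Plan pays €1,288 − €386.40 = €901.60.
Claim 3 — €450: 30% coinsurance on €450 = €135. Traveler pays €135; OOP now €3,566.40. Insurer: €450 − €135 = €315.
Claim 4 — €6,760: 30% coinsurance on €6,760 = €2,028. Adding that to €3,566.40 gives €5,594.40, past the €3,800 cap; traveler pays only €3,800 − €3,566.40 = €233.60. Plan pays €6,760 − €233.60 = €6,526.40.

€6,526.40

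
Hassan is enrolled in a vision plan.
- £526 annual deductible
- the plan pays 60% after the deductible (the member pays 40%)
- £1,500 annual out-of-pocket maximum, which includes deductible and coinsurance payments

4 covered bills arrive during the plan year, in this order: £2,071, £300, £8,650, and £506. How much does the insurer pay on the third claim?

£8,414

Claim 1 — £2,071: deductible takes £526, £1,545 remains; 40% of £1,545 = £618. Member pays £1,144; OOP now £1,144. Insurer: £2,071 − £1,144 = £927.
Claim 2 — £300: 40% coinsurance on £300 = £120. Cost to member: £120. OOP to date £1,264. Plan pays £300 − £120 = £180.
Claim 3 — £8,650: deductible met; 40% of £8,650 = £3,460. OOP would hit £4,724 > £1,500, so the cap limits the member to £1,500 − £1,264 = £236. Plan pays £8,650 − £236 = £8,414.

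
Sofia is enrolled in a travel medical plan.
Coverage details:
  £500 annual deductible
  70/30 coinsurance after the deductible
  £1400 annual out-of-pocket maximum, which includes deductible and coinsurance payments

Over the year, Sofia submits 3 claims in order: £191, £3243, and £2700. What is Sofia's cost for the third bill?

Bill 1, £191: entire amount goes to the deductible. Traveler owes £191 (running OOP £191).
Bill 2, £3243: £309 to deductible, leaving £2934; coinsurance £2934 × 30% = £880.20. Cost to traveler: £1189.20. OOP to date £1380.20.
Bill 3, £2700: deductible already satisfied, so traveler's share is 30% × £2700 = £810. That would push OOP to £2190.20, over the £1400 cap, so traveler pays £1400 − £1380.20 = £19.80.

£19.80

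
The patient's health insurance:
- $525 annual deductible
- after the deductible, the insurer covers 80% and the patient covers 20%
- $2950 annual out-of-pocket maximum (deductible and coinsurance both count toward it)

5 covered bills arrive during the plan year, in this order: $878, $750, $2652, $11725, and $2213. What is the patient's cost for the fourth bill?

$1674

Claim 1 ($878): $525 finishes the deductible; $353 goes to coinsurance; coinsurance $353 × 20% = $70.60. Patient pays $595.60; OOP now $595.60.
Claim 2 ($750): deductible met; 20% of $750 = $150. Patient owes $150 (running OOP $745.60).
Claim 3 ($2652): deductible already satisfied, so patient's share is 20% × $2652 = $530.40. Patient pays $530.40; OOP now $1276.
Claim 4 ($11725): deductible met; 20% of $11725 = $2345. Adding that to $1276 gives $3621, past the $2950 cap; patient pays only $2950 − $1276 = $1674.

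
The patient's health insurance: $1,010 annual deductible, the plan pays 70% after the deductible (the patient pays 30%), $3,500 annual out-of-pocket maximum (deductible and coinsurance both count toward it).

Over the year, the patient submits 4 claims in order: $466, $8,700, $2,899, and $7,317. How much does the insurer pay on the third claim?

Claim 1 ($466): entire amount goes to the deductible. Patient pays $466; OOP now $466. Plan pays $466 − $466 = $0.
Claim 2 ($8,700): $544 to deductible, leaving $8,156; coinsurance $8,156 × 30% = $2,446.80. Patient pays $2,990.80; OOP now $3,456.80. Insurer: $8,700 − $2,990.80 = $5,709.20.
Claim 3 ($2,899): deductible already satisfied, so patient's share is 30% × $2,899 = $869.70. That would push OOP to $4,326.50, over the $3,500 cap, so patient pays $3,500 − $3,456.80 = $43.20. Plan pays $2,899 − $43.20 = $2,855.80.

$2,855.80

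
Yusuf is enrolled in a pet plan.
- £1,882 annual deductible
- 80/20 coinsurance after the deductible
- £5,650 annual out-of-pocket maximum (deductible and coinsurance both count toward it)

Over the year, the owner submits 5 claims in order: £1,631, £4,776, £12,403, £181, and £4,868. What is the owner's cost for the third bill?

£2,480.60

Claim 1 — £1,631: entire amount goes to the deductible. Cost to owner: £1,631. OOP to date £1,631.
Claim 2 — £4,776: £251 finishes the deductible; £4,525 goes to coinsurance; owner's 20% is £905. Cost to owner: £1,156. OOP to date £2,787.
Claim 3 — £12,403: 20% coinsurance on £12,403 = £2,480.60. Cost to owner: £2,480.60. OOP to date £5,267.60.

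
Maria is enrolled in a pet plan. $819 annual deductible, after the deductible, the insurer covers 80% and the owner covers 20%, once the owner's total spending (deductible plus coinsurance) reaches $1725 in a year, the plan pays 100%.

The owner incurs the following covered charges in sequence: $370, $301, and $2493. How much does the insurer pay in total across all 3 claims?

$1876

#1 ($370): entire amount goes to the deductible. Owner pays $370; OOP now $370. Insurer: $370 − $370 = $0.
#2 ($301): fully absorbed by the deductible. Owner pays $301; OOP now $671. Plan pays $301 − $301 = $0.
#3 ($2493): deductible takes $148, $2345 remains; 20% of $2345 = $469. Owner pays $617; OOP now $1288. Plan pays $2493 − $617 = $1876.
Insurer total = bills − owner's total = $3164 − $1288 = $1876.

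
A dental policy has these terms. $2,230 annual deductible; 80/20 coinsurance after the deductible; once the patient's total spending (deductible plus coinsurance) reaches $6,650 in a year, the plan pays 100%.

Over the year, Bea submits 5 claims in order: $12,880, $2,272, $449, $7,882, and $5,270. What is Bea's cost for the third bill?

#1 ($12,880): $2,230 finishes the deductible; $10,650 goes to coinsurance; 20% of $10,650 = $2,130. Patient owes $4,360 (running OOP $4,360).
#2 ($2,272): deductible already satisfied, so patient's share is 20% × $2,272 = $454.40. Patient pays $454.40; OOP now $4,814.40.
#3 ($449): deductible met; 20% of $449 = $89.80. Cost to patient: $89.80. OOP to date $4,904.20.

$89.80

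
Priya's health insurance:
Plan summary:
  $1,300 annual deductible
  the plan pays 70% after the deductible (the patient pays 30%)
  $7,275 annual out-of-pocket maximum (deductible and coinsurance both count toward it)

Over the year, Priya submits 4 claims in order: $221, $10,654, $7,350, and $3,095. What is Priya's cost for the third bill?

$2,205

Claim 1 — $221: all of it applies to the deductible. Patient pays $221; OOP now $221.
Claim 2 — $10,654: deductible takes $1,079, $9,575 remains; coinsurance $9,575 × 30% = $2,872.50. Patient owes $3,951.50 (running OOP $4,172.50).
Claim 3 — $7,350: deductible already satisfied, so patient's share is 30% × $7,350 = $2,205. Patient owes $2,205 (running OOP $6,377.50).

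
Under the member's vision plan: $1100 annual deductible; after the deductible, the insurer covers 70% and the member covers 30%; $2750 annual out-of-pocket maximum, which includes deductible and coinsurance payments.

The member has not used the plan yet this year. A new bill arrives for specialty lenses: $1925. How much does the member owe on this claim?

$1347.50

The full $1100 deductible is still open; $1100 of this bill applies to it.
That leaves $1925 − $1100 = $825 for coinsurance.
30% of $825 = $247.50 falls to the member.
So the member owes $1100 + $247.50 = $1347.50 before any cap.
Total out-of-pocket so far would be $0 + $1347.50 = $1347.50, below the $2750 cap — no reduction.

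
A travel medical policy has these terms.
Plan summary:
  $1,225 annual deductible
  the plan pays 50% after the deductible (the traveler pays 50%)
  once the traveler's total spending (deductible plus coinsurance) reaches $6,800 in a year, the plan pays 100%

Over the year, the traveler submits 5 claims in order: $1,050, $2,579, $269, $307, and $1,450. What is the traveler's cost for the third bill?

$134.50

#1 ($1,050): all of it applies to the deductible. Traveler pays $1,050; OOP now $1,050.
#2 ($2,579): $175 to deductible, leaving $2,404; coinsurance $2,404 × 50% = $1,202. Cost to traveler: $1,377. OOP to date $2,427.
#3 ($269): deductible met; 50% of $269 = $134.50. Traveler owes $134.50 (running OOP $2,561.50).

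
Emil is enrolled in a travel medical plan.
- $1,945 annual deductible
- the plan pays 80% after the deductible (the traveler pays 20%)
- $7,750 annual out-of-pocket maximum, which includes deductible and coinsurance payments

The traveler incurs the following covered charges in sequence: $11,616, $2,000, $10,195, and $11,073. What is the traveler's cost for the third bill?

Bill 1, $11,616: deductible takes $1,945, $9,671 remains; traveler's 20% is $1,934.20. Traveler pays $3,879.20; OOP now $3,879.20.
Bill 2, $2,000: deductible met; 20% of $2,000 = $400. Cost to traveler: $400. OOP to date $4,279.20.
Bill 3, $10,195: 20% coinsurance on $10,195 = $2,039. Cost to traveler: $2,039. OOP to date $6,318.20.

$2,039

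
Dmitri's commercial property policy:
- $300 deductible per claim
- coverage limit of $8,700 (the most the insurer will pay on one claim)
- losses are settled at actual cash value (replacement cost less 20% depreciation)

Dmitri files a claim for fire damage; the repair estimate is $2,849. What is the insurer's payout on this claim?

At 20% depreciation, ACV = $2,849 − $569.80 = $2,279.20.
Less the $300 deductible: $2,279.20 − $300 = $1,979.20.
$1,979.20 ≤ $8,700, so the limit doesn't bind; insurer pays $1,979.20.

$1,979.20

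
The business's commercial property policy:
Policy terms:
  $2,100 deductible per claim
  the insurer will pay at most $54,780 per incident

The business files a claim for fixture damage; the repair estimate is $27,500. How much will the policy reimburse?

Subtract the deductible: $27,500 − $2,100 = $25,400.
$25,400 ≤ $54,780, so the limit doesn't bind; insurer pays $25,400.

$25,400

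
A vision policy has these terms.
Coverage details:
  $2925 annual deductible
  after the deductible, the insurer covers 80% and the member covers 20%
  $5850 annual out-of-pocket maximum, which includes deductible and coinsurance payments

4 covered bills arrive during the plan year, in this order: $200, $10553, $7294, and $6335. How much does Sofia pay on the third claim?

$1359.40

Claim 1 — $200: entire amount goes to the deductible. Cost to member: $200. OOP to date $200.
Claim 2 — $10553: $2725 to deductible, leaving $7828; 20% of $7828 = $1565.60. Member owes $4290.60 (running OOP $4490.60).
Claim 3 — $7294: deductible met; 20% of $7294 = $1458.80. That would push OOP to $5949.40, over the $5850 cap, so member pays $5850 − $4490.60 = $1359.40.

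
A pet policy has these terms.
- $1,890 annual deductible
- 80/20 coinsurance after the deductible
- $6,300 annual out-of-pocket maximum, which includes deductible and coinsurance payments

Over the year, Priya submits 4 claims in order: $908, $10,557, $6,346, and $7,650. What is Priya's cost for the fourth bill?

$1,225.80

#1 ($908): all of it applies to the deductible. Owner owes $908 (running OOP $908).
#2 ($10,557): $982 finishes the deductible; $9,575 goes to coinsurance; 20% of $9,575 = $1,915. Cost to owner: $2,897. OOP to date $3,805.
#3 ($6,346): 20% coinsurance on $6,346 = $1,269.20. Cost to owner: $1,269.20. OOP to date $5,074.20.
#4 ($7,650): deductible already satisfied, so owner's share is 20% × $7,650 = $1,530. OOP would hit $6,604.20 > $6,300, so the cap limits the owner to $6,300 − $5,074.20 = $1,225.80.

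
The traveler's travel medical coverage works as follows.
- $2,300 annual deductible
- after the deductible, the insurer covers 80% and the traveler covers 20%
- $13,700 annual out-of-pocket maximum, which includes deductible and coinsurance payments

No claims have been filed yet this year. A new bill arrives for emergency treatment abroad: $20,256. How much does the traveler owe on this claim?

$5,891.20

Nothing has been paid toward the $2,300 deductible, so the first $2,300 of this charge is applied there.
After the $2,300 deductible portion, $20,256 − $2,300 = $17,956 is subject to coinsurance.
Traveler's 20% share of $17,956 is $3,591.20.
That puts the traveler's cost at $2,300 + $3,591.20 = $5,891.20 before any cap.
Year-to-date out-of-pocket becomes $0 + $5,891.20 = $5,891.20, still under the $13,700 maximum, so no cap applies.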